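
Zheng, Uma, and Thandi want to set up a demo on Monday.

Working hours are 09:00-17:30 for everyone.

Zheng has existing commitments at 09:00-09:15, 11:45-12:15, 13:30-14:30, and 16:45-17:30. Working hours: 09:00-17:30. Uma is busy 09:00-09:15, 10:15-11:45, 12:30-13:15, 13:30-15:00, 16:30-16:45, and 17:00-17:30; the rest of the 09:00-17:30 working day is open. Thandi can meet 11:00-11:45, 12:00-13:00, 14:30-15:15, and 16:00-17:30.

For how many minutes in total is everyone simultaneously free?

Zheng free within 09:00–17:30: 09:15–11:45, 12:15–13:30, 14:30–16:45.
Uma free within 09:00–17:30: 09:15–10:15, 11:45–12:30, 13:15–13:30, 15:00–16:30, 16:45–17:00.
Zheng ∩ Uma: 09:15–10:15, 12:15–12:30, 13:15–13:30, 15:00–16:30.
Zheng ∩ Uma ∩ Thandi: 12:15–12:30, 15:00–15:15, 16:00–16:30.
Total common minutes: 15 + 15 + 30 = 60.

60 minutes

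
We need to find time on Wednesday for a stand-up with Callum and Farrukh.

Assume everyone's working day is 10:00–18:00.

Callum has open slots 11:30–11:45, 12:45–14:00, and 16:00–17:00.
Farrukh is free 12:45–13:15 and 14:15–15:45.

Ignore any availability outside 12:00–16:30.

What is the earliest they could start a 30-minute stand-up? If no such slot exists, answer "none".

12:45

Callum ∩ Farrukh: 12:45–13:15.
Restricted to 12:00–16:30: 12:45–13:15.
Windows ≥ 30 min: 12:45–13:15.
Earliest such window starts at 12:45.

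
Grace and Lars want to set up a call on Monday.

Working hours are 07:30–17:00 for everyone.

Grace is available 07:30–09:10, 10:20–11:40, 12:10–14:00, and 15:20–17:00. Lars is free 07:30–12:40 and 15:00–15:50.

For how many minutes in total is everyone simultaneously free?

240 minutes

Grace ∩ Lars: 07:30–09:10, 10:20–11:40, 12:10–12:40, 15:20–15:50.
Total common minutes: 100 + 80 + 30 + 30 = 240.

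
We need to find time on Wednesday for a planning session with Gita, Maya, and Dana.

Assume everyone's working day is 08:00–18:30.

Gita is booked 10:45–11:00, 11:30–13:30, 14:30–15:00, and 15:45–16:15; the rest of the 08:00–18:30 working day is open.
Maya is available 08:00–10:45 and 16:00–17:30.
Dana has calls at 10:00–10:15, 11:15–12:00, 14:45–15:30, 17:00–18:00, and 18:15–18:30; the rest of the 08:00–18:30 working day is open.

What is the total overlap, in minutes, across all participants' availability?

Gita free within 08:00–18:30: 08:00–10:45, 11:00–11:30, 13:30–14:30, 15:00–15:45, 16:15–18:30.
Dana free within 08:00–18:30: 08:00–10:00, 10:15–11:15, 12:00–14:45, 15:30–17:00, 18:00–18:15.
Gita ∩ Maya: 08:00–10:45, 16:15–17:30.
Gita ∩ Maya ∩ Dana: 08:00–10:00, 10:15–10:45, 16:15–17:00.
Total common minutes: 120 + 30 + 45 = 195.

195 minutes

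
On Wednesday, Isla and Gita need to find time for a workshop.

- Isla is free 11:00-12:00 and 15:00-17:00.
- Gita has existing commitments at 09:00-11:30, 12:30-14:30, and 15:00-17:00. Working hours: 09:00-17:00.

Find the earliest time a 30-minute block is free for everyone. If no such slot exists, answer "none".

11:30

Gita free within 09:00–17:00: 11:30–12:30, 14:30–15:00.
Isla ∩ Gita: 11:30–12:00.
Windows ≥ 30 min: 11:30–12:00.
Earliest such window starts at 11:30.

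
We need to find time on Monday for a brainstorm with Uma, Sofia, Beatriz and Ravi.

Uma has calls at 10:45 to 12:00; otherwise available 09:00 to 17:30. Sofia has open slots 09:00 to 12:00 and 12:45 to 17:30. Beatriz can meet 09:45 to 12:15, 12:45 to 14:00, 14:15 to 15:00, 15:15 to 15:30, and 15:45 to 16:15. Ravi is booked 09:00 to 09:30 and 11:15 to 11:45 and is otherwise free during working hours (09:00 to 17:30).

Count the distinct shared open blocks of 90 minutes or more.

0

Uma free within 09:00–17:30: 09:00–10:45, 12:00–17:30.
Ravi free within 09:00–17:30: 09:30–11:15, 11:45–17:30.
Uma ∩ Sofia: 09:00–10:45, 12:45–17:30.
Uma ∩ Sofia ∩ Beatriz: 09:45–10:45, 12:45–14:00, 14:15–15:00, 15:15–15:30, 15:45–16:15.
Uma ∩ Sofia ∩ Beatriz ∩ Ravi: 09:45–10:45, 12:45–14:00, 14:15–15:00, 15:15–15:30, 15:45–16:15.
Windows ≥ 90 min: (none).
That's 0 windows.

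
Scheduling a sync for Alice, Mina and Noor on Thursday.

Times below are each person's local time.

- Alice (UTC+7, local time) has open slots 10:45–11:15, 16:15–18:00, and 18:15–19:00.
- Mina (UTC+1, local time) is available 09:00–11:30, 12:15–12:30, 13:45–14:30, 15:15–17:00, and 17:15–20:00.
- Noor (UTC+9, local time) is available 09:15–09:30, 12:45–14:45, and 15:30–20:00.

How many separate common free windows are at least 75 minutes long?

1

Alice → UTC: 03:45–04:15, 09:15–11:00, 11:15–12:00.
Mina → UTC: 08:00–10:30, 11:15–11:30, 12:45–13:30, 14:15–16:00, 16:15–19:00.
Noor → UTC: 00:15–00:30, 03:45–05:45, 06:30–11:00.
Alice ∩ Mina: 09:15–10:30, 11:15–11:30.
Alice ∩ Mina ∩ Noor: 09:15–10:30.
Windows ≥ 75 min: 09:15–10:30.
That's 1 window.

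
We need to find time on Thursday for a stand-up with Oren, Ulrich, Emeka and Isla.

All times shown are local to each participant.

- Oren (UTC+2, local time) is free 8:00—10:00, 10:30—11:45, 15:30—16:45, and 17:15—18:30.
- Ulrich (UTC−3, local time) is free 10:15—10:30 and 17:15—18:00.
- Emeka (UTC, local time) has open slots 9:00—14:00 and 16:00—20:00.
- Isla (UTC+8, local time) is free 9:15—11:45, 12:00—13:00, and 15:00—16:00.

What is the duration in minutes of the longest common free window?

Oren → UTC: 06:00–08:00, 08:30–09:45, 13:30–14:45, 15:15–16:30.
Ulrich → UTC: 13:15–13:30, 20:15–21:00.
Emeka → UTC: 09:00–14:00, 16:00–20:00.
Isla → UTC: 01:15–03:45, 04:00–05:00, 07:00–08:00.
Oren ∩ Ulrich: (none).
Oren ∩ Ulrich ∩ Emeka: (none).
Oren ∩ Ulrich ∩ Emeka ∩ Isla: (none).
No common window.

0 minutes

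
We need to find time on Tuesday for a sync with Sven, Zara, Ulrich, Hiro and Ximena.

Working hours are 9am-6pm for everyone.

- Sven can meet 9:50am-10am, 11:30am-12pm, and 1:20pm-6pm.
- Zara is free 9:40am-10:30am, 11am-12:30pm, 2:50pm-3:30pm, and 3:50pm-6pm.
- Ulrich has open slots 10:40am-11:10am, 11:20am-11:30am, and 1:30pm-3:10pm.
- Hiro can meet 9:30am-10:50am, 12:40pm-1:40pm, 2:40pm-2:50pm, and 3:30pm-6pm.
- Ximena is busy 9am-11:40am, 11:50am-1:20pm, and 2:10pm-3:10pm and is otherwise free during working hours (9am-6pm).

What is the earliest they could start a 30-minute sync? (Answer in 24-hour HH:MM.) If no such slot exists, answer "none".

none

Ximena free within 09:00–18:00: 11:40–11:50, 13:20–14:10, 15:10–18:00.
Sven ∩ Zara: 09:50–10:00, 11:30–12:00, 14:50–15:30, 15:50–18:00.
Sven ∩ Zara ∩ Ulrich: 14:50–15:10.
Sven ∩ Zara ∩ Ulrich ∩ Hiro: (none).
Sven ∩ Zara ∩ Ulrich ∩ Hiro ∩ Ximena: (none).
Windows ≥ 30 min: (none).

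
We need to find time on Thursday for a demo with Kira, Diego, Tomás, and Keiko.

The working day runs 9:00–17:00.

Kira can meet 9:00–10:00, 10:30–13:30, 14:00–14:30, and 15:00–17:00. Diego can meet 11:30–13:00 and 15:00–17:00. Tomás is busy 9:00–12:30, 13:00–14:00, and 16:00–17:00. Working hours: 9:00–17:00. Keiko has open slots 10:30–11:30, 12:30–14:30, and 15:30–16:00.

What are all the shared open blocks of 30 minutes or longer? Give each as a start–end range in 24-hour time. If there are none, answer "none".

12:30–13:00, 15:30–16:00

Tomás free within 09:00–17:00: 12:30–13:00, 14:00–16:00.
Kira ∩ Diego: 11:30–13:00, 15:00–17:00.
Kira ∩ Diego ∩ Tomás: 12:30–13:00, 15:00–16:00.
Kira ∩ Diego ∩ Tomás ∩ Keiko: 12:30–13:00, 15:30–16:00.
Windows ≥ 30 min: 12:30–13:00, 15:30–16:00.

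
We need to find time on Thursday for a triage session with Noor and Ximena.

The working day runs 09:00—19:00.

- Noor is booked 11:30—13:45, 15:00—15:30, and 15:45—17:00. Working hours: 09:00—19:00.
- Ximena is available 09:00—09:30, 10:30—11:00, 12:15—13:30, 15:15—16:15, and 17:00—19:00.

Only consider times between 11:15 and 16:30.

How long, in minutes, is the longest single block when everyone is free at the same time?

Noor free within 09:00–19:00: 09:00–11:30, 13:45–15:00, 15:30–15:45, 17:00–19:00.
Noor ∩ Ximena: 09:00–09:30, 10:30–11:00, 15:30–15:45, 17:00–19:00.
Restricted to 11:15–16:30: 15:30–15:45.
Single common window of 15 minutes.

15 minutes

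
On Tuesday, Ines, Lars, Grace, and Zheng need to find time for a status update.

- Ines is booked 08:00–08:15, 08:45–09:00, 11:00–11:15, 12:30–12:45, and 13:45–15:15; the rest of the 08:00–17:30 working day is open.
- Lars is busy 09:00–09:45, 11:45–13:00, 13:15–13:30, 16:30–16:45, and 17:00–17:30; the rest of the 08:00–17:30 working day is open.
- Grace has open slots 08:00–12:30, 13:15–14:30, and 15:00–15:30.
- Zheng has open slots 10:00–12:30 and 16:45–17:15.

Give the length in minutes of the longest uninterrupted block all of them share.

60 minutes

Ines free within 08:00–17:30: 08:15–08:45, 09:00–11:00, 11:15–12:30, 12:45–13:45, 15:15–17:30.
Lars free within 08:00–17:30: 08:00–09:00, 09:45–11:45, 13:00–13:15, 13:30–16:30, 16:45–17:00.
Ines ∩ Lars: 08:15–08:45, 09:45–11:00, 11:15–11:45, 13:00–13:15, 13:30–13:45, 15:15–16:30, 16:45–17:00.
Ines ∩ Lars ∩ Grace: 08:15–08:45, 09:45–11:00, 11:15–11:45, 13:30–13:45, 15:15–15:30.
Ines ∩ Lars ∩ Grace ∩ Zheng: 10:00–11:00, 11:15–11:45.
Common window lengths: 60, 30 min; longest is 60.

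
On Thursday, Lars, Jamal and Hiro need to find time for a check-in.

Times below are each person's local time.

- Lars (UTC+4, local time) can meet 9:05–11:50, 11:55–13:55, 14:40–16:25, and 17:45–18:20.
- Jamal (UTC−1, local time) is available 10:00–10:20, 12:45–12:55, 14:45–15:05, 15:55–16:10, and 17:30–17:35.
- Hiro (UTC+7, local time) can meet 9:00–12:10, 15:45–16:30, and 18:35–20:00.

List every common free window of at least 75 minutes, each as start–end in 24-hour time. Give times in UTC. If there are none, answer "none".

Lars → UTC: 05:05–07:50, 07:55–09:55, 10:40–12:25, 13:45–14:20.
Jamal → UTC: 11:00–11:20, 13:45–13:55, 15:45–16:05, 16:55–17:10, 18:30–18:35.
Hiro → UTC: 02:00–05:10, 08:45–09:30, 11:35–13:00.
Lars ∩ Jamal: 11:00–11:20, 13:45–13:55.
Lars ∩ Jamal ∩ Hiro: (none).
Windows ≥ 75 min: (none).

none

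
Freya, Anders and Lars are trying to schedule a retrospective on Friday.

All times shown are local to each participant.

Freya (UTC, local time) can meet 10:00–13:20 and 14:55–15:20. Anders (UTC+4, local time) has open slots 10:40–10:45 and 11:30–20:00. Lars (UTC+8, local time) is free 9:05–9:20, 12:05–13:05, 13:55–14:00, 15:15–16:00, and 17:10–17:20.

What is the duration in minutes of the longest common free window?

Freya → UTC: 10:00–13:20, 14:55–15:20.
Anders → UTC: 06:40–06:45, 07:30–16:00.
Lars → UTC: 01:05–01:20, 04:05–05:05, 05:55–06:00, 07:15–08:00, 09:10–09:20.
Freya ∩ Anders: 10:00–13:20, 14:55–15:20.
Freya ∩ Anders ∩ Lars: (none).
No common window.

0 minutes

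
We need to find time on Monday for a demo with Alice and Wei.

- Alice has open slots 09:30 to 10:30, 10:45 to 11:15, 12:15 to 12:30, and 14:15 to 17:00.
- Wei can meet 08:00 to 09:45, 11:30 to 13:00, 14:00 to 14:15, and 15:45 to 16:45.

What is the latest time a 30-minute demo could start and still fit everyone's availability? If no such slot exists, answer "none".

Alice ∩ Wei: 09:30–09:45, 12:15–12:30, 15:45–16:45.
Windows ≥ 30 min: 15:45–16:45.
Latest start in the last window 15:45–16:45 is 16:45 − 30 min = 16:15.

16:15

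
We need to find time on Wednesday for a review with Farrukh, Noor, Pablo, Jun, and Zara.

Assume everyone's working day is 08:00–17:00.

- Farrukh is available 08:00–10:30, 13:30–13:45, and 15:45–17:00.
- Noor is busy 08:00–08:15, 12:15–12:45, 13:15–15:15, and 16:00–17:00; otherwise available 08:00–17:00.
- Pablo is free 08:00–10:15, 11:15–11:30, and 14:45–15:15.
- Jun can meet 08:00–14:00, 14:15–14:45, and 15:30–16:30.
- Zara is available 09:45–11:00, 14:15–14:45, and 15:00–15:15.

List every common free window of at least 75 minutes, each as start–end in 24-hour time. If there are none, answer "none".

none

Noor free within 08:00–17:00: 08:15–12:15, 12:45–13:15, 15:15–16:00.
Farrukh ∩ Noor: 08:15–10:30, 15:45–16:00.
Farrukh ∩ Noor ∩ Pablo: 08:15–10:15.
Farrukh ∩ Noor ∩ Pablo ∩ Jun: 08:15–10:15.
Farrukh ∩ Noor ∩ Pablo ∩ Jun ∩ Zara: 09:45–10:15.
Windows ≥ 75 min: (none).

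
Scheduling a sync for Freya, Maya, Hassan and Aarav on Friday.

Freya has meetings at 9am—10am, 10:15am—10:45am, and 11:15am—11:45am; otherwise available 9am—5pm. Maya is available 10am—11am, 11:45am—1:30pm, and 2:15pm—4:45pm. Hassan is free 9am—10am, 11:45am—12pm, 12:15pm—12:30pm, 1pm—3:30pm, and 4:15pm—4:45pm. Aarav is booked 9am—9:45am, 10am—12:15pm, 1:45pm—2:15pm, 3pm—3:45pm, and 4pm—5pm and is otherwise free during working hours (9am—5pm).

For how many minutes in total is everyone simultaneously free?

90 minutes

Freya free within 09:00–17:00: 10:00–10:15, 10:45–11:15, 11:45–17:00.
Aarav free within 09:00–17:00: 09:45–10:00, 12:15–13:45, 14:15–15:00, 15:45–16:00.
Freya ∩ Maya: 10:00–10:15, 10:45–11:00, 11:45–13:30, 14:15–16:45.
Freya ∩ Maya ∩ Hassan: 11:45–12:00, 12:15–12:30, 13:00–13:30, 14:15–15:30, 16:15–16:45.
Freya ∩ Maya ∩ Hassan ∩ Aarav: 12:15–12:30, 13:00–13:30, 14:15–15:00.
Total common minutes: 15 + 30 + 45 = 90.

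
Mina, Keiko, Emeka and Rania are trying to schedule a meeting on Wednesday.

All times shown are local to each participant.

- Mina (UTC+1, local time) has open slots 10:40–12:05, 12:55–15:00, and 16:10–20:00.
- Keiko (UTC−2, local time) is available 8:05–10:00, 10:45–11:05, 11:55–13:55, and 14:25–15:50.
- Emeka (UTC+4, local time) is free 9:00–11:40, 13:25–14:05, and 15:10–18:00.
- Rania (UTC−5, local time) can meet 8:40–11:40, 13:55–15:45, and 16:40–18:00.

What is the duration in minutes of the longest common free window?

Mina → UTC: 09:40–11:05, 11:55–14:00, 15:10–19:00.
Keiko → UTC: 10:05–12:00, 12:45–13:05, 13:55–15:55, 16:25–17:50.
Emeka → UTC: 05:00–07:40, 09:25–10:05, 11:10–14:00.
Rania → UTC: 13:40–16:40, 18:55–20:45, 21:40–23:00.
Mina ∩ Keiko: 10:05–11:05, 11:55–12:00, 12:45–13:05, 13:55–14:00, 15:10–15:55, 16:25–17:50.
Mina ∩ Keiko ∩ Emeka: 11:55–12:00, 12:45–13:05, 13:55–14:00.
Mina ∩ Keiko ∩ Emeka ∩ Rania: 13:55–14:00.
Single common window of 5 minutes.

5 minutes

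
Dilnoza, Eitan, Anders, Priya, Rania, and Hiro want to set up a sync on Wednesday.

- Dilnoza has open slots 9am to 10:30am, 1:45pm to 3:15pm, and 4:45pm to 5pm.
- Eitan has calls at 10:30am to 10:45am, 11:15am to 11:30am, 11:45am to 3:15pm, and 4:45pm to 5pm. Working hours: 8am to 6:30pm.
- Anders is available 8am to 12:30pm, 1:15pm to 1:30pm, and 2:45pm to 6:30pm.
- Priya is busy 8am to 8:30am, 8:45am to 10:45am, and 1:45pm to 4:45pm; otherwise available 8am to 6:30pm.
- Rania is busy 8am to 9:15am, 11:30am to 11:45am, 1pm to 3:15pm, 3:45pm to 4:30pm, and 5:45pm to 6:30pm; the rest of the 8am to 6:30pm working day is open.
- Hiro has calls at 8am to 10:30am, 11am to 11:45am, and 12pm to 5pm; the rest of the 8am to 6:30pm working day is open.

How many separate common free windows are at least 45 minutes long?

0

Eitan free within 08:00–18:30: 08:00–10:30, 10:45–11:15, 11:30–11:45, 15:15–16:45, 17:00–18:30.
Priya free within 08:00–18:30: 08:30–08:45, 10:45–13:45, 16:45–18:30.
Rania free within 08:00–18:30: 09:15–11:30, 11:45–13:00, 15:15–15:45, 16:30–17:45.
Hiro free within 08:00–18:30: 10:30–11:00, 11:45–12:00, 17:00–18:30.
Dilnoza ∩ Eitan: 09:00–10:30.
Dilnoza ∩ Eitan ∩ Anders: 09:00–10:30.
Dilnoza ∩ Eitan ∩ Anders ∩ Priya: (none).
Dilnoza ∩ Eitan ∩ Anders ∩ Priya ∩ Rania: (none).
Dilnoza ∩ Eitan ∩ Anders ∩ Priya ∩ Rania ∩ Hiro: (none).
Windows ≥ 45 min: (none).
That's 0 windows.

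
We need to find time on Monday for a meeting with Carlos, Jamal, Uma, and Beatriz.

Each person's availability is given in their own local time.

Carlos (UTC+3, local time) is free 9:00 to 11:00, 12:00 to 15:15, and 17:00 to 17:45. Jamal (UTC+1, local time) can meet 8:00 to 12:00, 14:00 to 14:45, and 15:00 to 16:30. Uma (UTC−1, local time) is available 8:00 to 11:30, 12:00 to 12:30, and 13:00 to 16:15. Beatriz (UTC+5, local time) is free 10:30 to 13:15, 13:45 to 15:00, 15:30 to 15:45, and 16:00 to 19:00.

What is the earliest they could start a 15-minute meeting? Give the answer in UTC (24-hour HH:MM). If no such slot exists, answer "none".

09:00

Carlos → UTC: 06:00–08:00, 09:00–12:15, 14:00–14:45.
Jamal → UTC: 07:00–11:00, 13:00–13:45, 14:00–15:30.
Uma → UTC: 09:00–12:30, 13:00–13:30, 14:00–17:15.
Beatriz → UTC: 05:30–08:15, 08:45–10:00, 10:30–10:45, 11:00–14:00.
Carlos ∩ Jamal: 07:00–08:00, 09:00–11:00, 14:00–14:45.
Carlos ∩ Jamal ∩ Uma: 09:00–11:00, 14:00–14:45.
Carlos ∩ Jamal ∩ Uma ∩ Beatriz: 09:00–10:00, 10:30–10:45.
Windows ≥ 15 min: 09:00–10:00, 10:30–10:45.
Earliest such window starts at 09:00.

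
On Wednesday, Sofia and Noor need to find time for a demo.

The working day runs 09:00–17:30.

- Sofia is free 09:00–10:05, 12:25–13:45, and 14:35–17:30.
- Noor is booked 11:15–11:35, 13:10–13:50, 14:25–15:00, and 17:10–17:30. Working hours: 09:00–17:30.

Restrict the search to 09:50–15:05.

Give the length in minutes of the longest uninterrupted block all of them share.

Noor free within 09:00–17:30: 09:00–11:15, 11:35–13:10, 13:50–14:25, 15:00–17:10.
Sofia ∩ Noor: 09:00–10:05, 12:25–13:10, 15:00–17:10.
Restricted to 09:50–15:05: 09:50–10:05, 12:25–13:10, 15:00–15:05.
Common window lengths: 15, 45, 5 min; longest is 45.

45 minutes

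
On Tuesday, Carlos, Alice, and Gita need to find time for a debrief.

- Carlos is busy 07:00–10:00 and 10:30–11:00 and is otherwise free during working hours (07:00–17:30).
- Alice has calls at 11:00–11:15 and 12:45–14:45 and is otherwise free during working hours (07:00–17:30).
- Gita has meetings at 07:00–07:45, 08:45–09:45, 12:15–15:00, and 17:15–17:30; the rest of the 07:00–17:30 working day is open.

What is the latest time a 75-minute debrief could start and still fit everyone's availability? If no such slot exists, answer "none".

16:00

Carlos free within 07:00–17:30: 10:00–10:30, 11:00–17:30.
Alice free within 07:00–17:30: 07:00–11:00, 11:15–12:45, 14:45–17:30.
Gita free within 07:00–17:30: 07:45–08:45, 09:45–12:15, 15:00–17:15.
Carlos ∩ Alice: 10:00–10:30, 11:15–12:45, 14:45–17:30.
Carlos ∩ Alice ∩ Gita: 10:00–10:30, 11:15–12:15, 15:00–17:15.
Windows ≥ 75 min: 15:00–17:15.
Latest start in the last window 15:00–17:15 is 17:15 − 75 min = 16:00.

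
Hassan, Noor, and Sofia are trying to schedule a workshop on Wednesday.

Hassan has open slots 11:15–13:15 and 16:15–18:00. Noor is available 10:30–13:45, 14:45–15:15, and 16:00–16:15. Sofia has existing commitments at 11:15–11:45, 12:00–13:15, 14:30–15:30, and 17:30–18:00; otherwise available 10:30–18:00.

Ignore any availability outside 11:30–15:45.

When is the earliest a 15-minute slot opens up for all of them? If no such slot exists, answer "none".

11:45

Sofia free within 10:30–18:00: 10:30–11:15, 11:45–12:00, 13:15–14:30, 15:30–17:30.
Hassan ∩ Noor: 11:15–13:15.
Hassan ∩ Noor ∩ Sofia: 11:45–12:00.
Restricted to 11:30–15:45: 11:45–12:00.
Windows ≥ 15 min: 11:45–12:00.
Earliest such window starts at 11:45.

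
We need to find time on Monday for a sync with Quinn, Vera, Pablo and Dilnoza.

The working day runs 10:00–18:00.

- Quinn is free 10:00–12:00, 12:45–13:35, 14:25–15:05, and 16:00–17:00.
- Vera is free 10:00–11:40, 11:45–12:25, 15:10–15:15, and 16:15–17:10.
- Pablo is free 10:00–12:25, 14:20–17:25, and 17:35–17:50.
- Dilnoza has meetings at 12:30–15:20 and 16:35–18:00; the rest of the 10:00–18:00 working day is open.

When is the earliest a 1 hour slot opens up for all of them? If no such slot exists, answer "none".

10:00

Dilnoza free within 10:00–18:00: 10:00–12:30, 15:20–16:35.
Quinn ∩ Vera: 10:00–11:40, 11:45–12:00, 16:15–17:00.
Quinn ∩ Vera ∩ Pablo: 10:00–11:40, 11:45–12:00, 16:15–17:00.
Quinn ∩ Vera ∩ Pablo ∩ Dilnoza: 10:00–11:40, 11:45–12:00, 16:15–16:35.
Windows ≥ 60 min: 10:00–11:40.
Earliest such window starts at 10:00.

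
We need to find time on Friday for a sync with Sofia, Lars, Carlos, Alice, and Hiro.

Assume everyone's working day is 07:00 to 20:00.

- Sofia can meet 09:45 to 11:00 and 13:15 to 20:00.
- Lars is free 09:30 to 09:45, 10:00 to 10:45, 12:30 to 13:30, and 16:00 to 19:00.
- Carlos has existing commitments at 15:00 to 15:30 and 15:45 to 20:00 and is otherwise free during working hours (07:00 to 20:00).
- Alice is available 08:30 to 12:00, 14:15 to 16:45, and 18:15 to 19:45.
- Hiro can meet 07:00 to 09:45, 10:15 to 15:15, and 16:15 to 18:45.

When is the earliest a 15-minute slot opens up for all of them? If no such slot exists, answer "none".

Carlos free within 07:00–20:00: 07:00–15:00, 15:30–15:45.
Sofia ∩ Lars: 10:00–10:45, 13:15–13:30, 16:00–19:00.
Sofia ∩ Lars ∩ Carlos: 10:00–10:45, 13:15–13:30.
Sofia ∩ Lars ∩ Carlos ∩ Alice: 10:00–10:45.
Sofia ∩ Lars ∩ Carlos ∩ Alice ∩ Hiro: 10:15–10:45.
Windows ≥ 15 min: 10:15–10:45.
Earliest such window starts at 10:15.

10:15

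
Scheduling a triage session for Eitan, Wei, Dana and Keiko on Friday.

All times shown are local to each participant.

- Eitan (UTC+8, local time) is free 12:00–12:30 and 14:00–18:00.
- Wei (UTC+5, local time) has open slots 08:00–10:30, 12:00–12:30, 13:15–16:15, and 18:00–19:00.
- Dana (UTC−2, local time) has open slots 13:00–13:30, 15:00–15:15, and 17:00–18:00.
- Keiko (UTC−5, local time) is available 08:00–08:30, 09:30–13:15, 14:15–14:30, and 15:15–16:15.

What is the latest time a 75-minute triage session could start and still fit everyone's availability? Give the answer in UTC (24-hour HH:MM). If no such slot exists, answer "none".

Eitan → UTC: 04:00–04:30, 06:00–10:00.
Wei → UTC: 03:00–05:30, 07:00–07:30, 08:15–11:15, 13:00–14:00.
Dana → UTC: 15:00–15:30, 17:00–17:15, 19:00–20:00.
Keiko → UTC: 13:00–13:30, 14:30–18:15, 19:15–19:30, 20:15–21:15.
Eitan ∩ Wei: 04:00–04:30, 07:00–07:30, 08:15–10:00.
Eitan ∩ Wei ∩ Dana: (none).
Eitan ∩ Wei ∩ Dana ∩ Keiko: (none).
Windows ≥ 75 min: (none).

none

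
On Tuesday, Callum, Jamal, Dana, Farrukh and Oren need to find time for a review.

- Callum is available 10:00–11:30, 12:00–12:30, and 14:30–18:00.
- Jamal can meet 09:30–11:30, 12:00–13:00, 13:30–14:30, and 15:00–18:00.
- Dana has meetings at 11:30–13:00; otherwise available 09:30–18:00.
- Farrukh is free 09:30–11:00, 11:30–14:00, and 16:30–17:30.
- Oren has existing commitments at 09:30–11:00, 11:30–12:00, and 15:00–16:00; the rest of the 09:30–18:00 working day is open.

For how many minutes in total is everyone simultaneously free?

60 minutes

Dana free within 09:30–18:00: 09:30–11:30, 13:00–18:00.
Oren free within 09:30–18:00: 11:00–11:30, 12:00–15:00, 16:00–18:00.
Callum ∩ Jamal: 10:00–11:30, 12:00–12:30, 15:00–18:00.
Callum ∩ Jamal ∩ Dana: 10:00–11:30, 15:00–18:00.
Callum ∩ Jamal ∩ Dana ∩ Farrukh: 10:00–11:00, 16:30–17:30.
Callum ∩ Jamal ∩ Dana ∩ Farrukh ∩ Oren: 16:30–17:30.
Total common minutes: 60.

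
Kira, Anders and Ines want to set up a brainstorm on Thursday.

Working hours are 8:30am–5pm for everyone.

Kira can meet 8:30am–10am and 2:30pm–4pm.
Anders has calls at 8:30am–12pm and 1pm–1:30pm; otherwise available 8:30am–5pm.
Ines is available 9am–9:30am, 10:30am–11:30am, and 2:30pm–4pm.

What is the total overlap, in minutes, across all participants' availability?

90 minutes

Anders free within 08:30–17:00: 12:00–13:00, 13:30–17:00.
Kira ∩ Anders: 14:30–16:00.
Kira ∩ Anders ∩ Ines: 14:30–16:00.
Total common minutes: 90.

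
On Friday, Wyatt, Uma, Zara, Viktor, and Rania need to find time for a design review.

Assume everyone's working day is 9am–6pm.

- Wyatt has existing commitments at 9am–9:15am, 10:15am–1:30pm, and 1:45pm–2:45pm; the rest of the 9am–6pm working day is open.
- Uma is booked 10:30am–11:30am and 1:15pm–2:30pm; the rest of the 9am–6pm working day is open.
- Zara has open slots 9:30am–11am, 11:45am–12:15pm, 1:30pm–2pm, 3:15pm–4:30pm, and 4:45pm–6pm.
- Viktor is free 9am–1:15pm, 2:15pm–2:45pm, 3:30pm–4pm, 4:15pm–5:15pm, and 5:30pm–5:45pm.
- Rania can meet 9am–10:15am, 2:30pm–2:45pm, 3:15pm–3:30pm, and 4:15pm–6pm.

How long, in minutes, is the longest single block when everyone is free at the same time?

45 minutes

Wyatt free within 09:00–18:00: 09:15–10:15, 13:30–13:45, 14:45–18:00.
Uma free within 09:00–18:00: 09:00–10:30, 11:30–13:15, 14:30–18:00.
Wyatt ∩ Uma: 09:15–10:15, 14:45–18:00.
Wyatt ∩ Uma ∩ Zara: 09:30–10:15, 15:15–16:30, 16:45–18:00.
Wyatt ∩ Uma ∩ Zara ∩ Viktor: 09:30–10:15, 15:30–16:00, 16:15–16:30, 16:45–17:15, 17:30–17:45.
Wyatt ∩ Uma ∩ Zara ∩ Viktor ∩ Rania: 09:30–10:15, 16:15–16:30, 16:45–17:15, 17:30–17:45.
Common window lengths: 45, 15, 30, 15 min; longest is 45.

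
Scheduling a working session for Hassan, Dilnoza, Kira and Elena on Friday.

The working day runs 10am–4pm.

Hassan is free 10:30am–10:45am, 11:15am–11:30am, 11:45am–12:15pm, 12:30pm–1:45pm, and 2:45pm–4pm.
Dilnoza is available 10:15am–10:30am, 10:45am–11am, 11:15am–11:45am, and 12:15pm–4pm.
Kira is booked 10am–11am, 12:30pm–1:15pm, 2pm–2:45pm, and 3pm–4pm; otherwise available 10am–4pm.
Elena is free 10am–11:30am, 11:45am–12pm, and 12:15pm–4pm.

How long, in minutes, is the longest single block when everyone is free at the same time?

30 minutes

Kira free within 10:00–16:00: 11:00–12:30, 13:15–14:00, 14:45–15:00.
Hassan ∩ Dilnoza: 11:15–11:30, 12:30–13:45, 14:45–16:00.
Hassan ∩ Dilnoza ∩ Kira: 11:15–11:30, 13:15–13:45, 14:45–15:00.
Hassan ∩ Dilnoza ∩ Kira ∩ Elena: 11:15–11:30, 13:15–13:45, 14:45–15:00.
Common window lengths: 15, 30, 15 min; longest is 30.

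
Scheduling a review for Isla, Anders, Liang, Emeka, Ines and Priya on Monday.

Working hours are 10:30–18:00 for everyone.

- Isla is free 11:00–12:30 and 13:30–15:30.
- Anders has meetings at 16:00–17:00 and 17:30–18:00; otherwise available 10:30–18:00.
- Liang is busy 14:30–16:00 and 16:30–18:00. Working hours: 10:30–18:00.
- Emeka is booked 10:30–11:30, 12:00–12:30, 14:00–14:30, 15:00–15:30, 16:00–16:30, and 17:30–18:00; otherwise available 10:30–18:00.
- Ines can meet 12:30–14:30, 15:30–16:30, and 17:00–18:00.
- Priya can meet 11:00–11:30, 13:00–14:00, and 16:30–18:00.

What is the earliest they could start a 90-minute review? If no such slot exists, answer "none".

none

Anders free within 10:30–18:00: 10:30–16:00, 17:00–17:30.
Liang free within 10:30–18:00: 10:30–14:30, 16:00–16:30.
Emeka free within 10:30–18:00: 11:30–12:00, 12:30–14:00, 14:30–15:00, 15:30–16:00, 16:30–17:30.
Isla ∩ Anders: 11:00–12:30, 13:30–15:30.
Isla ∩ Anders ∩ Liang: 11:00–12:30, 13:30–14:30.
Isla ∩ Anders ∩ Liang ∩ Emeka: 11:30–12:00, 13:30–14:00.
Isla ∩ Anders ∩ Liang ∩ Emeka ∩ Ines: 13:30–14:00.
Isla ∩ Anders ∩ Liang ∩ Emeka ∩ Ines ∩ Priya: 13:30–14:00.
Windows ≥ 90 min: (none).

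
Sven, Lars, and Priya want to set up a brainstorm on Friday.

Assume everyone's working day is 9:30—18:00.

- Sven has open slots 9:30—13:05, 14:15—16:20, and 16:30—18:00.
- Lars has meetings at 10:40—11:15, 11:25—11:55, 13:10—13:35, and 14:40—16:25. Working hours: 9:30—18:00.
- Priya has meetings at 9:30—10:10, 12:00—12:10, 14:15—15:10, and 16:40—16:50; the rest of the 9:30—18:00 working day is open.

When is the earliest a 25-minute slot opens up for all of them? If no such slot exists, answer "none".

10:10

Lars free within 09:30–18:00: 09:30–10:40, 11:15–11:25, 11:55–13:10, 13:35–14:40, 16:25–18:00.
Priya free within 09:30–18:00: 10:10–12:00, 12:10–14:15, 15:10–16:40, 16:50–18:00.
Sven ∩ Lars: 09:30–10:40, 11:15–11:25, 11:55–13:05, 14:15–14:40, 16:30–18:00.
Sven ∩ Lars ∩ Priya: 10:10–10:40, 11:15–11:25, 11:55–12:00, 12:10–13:05, 16:30–16:40, 16:50–18:00.
Windows ≥ 25 min: 10:10–10:40, 12:10–13:05, 16:50–18:00.
Earliest such window starts at 10:10.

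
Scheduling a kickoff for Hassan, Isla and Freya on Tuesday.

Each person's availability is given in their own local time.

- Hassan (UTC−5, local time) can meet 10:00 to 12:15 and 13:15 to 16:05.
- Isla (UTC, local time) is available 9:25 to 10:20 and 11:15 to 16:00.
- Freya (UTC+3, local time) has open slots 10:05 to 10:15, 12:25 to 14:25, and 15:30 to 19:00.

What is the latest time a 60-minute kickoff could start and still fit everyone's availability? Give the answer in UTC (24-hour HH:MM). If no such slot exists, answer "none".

Hassan → UTC: 15:00–17:15, 18:15–21:05.
Isla → UTC: 09:25–10:20, 11:15–16:00.
Freya → UTC: 07:05–07:15, 09:25–11:25, 12:30–16:00.
Hassan ∩ Isla: 15:00–16:00.
Hassan ∩ Isla ∩ Freya: 15:00–16:00.
Windows ≥ 60 min: 15:00–16:00.
Latest start in the last window 15:00–16:00 is 16:00 − 60 min = 15:00.

15:00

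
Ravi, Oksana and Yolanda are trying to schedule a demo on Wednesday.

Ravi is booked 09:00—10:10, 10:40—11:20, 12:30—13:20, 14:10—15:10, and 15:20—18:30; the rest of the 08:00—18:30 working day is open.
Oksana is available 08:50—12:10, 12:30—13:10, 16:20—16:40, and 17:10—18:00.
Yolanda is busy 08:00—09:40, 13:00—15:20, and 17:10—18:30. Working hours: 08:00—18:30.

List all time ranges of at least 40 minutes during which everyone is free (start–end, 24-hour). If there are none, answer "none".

11:20–12:10

Ravi free within 08:00–18:30: 08:00–09:00, 10:10–10:40, 11:20–12:30, 13:20–14:10, 15:10–15:20.
Yolanda free within 08:00–18:30: 09:40–13:00, 15:20–17:10.
Ravi ∩ Oksana: 08:50–09:00, 10:10–10:40, 11:20–12:10.
Ravi ∩ Oksana ∩ Yolanda: 10:10–10:40, 11:20–12:10.
Windows ≥ 40 min: 11:20–12:10.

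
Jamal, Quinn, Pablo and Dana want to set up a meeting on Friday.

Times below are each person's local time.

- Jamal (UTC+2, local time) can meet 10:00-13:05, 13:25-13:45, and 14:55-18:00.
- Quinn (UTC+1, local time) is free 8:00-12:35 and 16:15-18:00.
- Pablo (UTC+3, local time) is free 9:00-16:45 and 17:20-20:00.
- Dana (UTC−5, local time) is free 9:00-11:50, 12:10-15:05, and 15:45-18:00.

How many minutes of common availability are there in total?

Jamal → UTC: 08:00–11:05, 11:25–11:45, 12:55–16:00.
Quinn → UTC: 07:00–11:35, 15:15–17:00.
Pablo → UTC: 06:00–13:45, 14:20–17:00.
Dana → UTC: 14:00–16:50, 17:10–20:05, 20:45–23:00.
Jamal ∩ Quinn: 08:00–11:05, 11:25–11:35, 15:15–16:00.
Jamal ∩ Quinn ∩ Pablo: 08:00–11:05, 11:25–11:35, 15:15–16:00.
Jamal ∩ Quinn ∩ Pablo ∩ Dana: 15:15–16:00.
Total common minutes: 45.

45 minutes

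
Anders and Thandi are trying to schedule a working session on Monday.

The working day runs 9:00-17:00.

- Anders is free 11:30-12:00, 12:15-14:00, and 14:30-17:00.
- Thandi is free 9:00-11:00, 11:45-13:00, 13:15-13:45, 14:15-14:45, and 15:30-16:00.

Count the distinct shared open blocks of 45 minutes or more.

Anders ∩ Thandi: 11:45–12:00, 12:15–13:00, 13:15–13:45, 14:30–14:45, 15:30–16:00.
Windows ≥ 45 min: 12:15–13:00.
That's 1 window.

1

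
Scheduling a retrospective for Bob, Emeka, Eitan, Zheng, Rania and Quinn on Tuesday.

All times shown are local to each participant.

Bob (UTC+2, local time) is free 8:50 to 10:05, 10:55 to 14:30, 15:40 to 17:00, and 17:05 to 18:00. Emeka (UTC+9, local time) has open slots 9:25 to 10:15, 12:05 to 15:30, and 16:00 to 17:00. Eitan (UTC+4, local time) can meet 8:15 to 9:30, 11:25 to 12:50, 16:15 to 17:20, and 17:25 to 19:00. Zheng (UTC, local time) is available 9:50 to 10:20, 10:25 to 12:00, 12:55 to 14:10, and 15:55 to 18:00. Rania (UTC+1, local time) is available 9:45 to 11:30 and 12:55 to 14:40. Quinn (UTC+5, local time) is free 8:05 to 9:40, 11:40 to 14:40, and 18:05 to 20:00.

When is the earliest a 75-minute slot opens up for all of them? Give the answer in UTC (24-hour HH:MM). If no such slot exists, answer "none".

none

Bob → UTC: 06:50–08:05, 08:55–12:30, 13:40–15:00, 15:05–16:00.
Emeka → UTC: 00:25–01:15, 03:05–06:30, 07:00–08:00.
Eitan → UTC: 04:15–05:30, 07:25–08:50, 12:15–13:20, 13:25–15:00.
Zheng → UTC: 09:50–10:20, 10:25–12:00, 12:55–14:10, 15:55–18:00.
Rania → UTC: 08:45–10:30, 11:55–13:40.
Quinn → UTC: 03:05–04:40, 06:40–09:40, 13:05–15:00.
Bob ∩ Emeka: 07:00–08:00.
Bob ∩ Emeka ∩ Eitan: 07:25–08:00.
Bob ∩ Emeka ∩ Eitan ∩ Zheng: (none).
Bob ∩ Emeka ∩ Eitan ∩ Zheng ∩ Rania: (none).
Bob ∩ Emeka ∩ Eitan ∩ Zheng ∩ Rania ∩ Quinn: (none).
Windows ≥ 75 min: (none).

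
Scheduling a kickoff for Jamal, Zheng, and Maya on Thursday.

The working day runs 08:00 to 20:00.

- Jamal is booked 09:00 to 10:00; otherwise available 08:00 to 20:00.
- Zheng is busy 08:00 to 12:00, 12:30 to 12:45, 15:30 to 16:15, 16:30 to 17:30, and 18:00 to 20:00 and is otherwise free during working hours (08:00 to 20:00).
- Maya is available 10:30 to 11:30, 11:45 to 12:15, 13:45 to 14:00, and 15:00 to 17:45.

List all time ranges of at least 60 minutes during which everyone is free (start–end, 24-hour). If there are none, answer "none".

Jamal free within 08:00–20:00: 08:00–09:00, 10:00–20:00.
Zheng free within 08:00–20:00: 12:00–12:30, 12:45–15:30, 16:15–16:30, 17:30–18:00.
Jamal ∩ Zheng: 12:00–12:30, 12:45–15:30, 16:15–16:30, 17:30–18:00.
Jamal ∩ Zheng ∩ Maya: 12:00–12:15, 13:45–14:00, 15:00–15:30, 16:15–16:30, 17:30–17:45.
Windows ≥ 60 min: (none).

none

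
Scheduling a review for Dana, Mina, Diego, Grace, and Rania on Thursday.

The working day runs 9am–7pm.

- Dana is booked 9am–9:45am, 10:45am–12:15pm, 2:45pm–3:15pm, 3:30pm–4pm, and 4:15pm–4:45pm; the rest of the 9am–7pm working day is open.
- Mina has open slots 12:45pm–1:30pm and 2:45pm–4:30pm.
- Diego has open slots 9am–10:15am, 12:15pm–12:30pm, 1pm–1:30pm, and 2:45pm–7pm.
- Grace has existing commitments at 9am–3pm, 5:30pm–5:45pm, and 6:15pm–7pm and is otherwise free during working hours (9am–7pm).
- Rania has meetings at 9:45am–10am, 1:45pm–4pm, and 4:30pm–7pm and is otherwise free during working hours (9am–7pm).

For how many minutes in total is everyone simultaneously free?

Dana free within 09:00–19:00: 09:45–10:45, 12:15–14:45, 15:15–15:30, 16:00–16:15, 16:45–19:00.
Grace free within 09:00–19:00: 15:00–17:30, 17:45–18:15.
Rania free within 09:00–19:00: 09:00–09:45, 10:00–13:45, 16:00–16:30.
Dana ∩ Mina: 12:45–13:30, 15:15–15:30, 16:00–16:15.
Dana ∩ Mina ∩ Diego: 13:00–13:30, 15:15–15:30, 16:00–16:15.
Dana ∩ Mina ∩ Diego ∩ Grace: 15:15–15:30, 16:00–16:15.
Dana ∩ Mina ∩ Diego ∩ Grace ∩ Rania: 16:00–16:15.
Total common minutes: 15.

15 minutes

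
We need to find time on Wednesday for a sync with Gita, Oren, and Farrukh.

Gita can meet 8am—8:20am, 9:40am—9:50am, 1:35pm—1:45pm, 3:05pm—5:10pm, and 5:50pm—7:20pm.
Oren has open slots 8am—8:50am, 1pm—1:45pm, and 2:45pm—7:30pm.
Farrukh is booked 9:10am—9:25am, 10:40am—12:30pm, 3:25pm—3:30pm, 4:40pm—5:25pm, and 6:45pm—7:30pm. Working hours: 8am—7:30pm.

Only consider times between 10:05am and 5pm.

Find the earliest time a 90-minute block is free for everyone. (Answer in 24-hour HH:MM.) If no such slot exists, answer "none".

Farrukh free within 08:00–19:30: 08:00–09:10, 09:25–10:40, 12:30–15:25, 15:30–16:40, 17:25–18:45.
Gita ∩ Oren: 08:00–08:20, 13:35–13:45, 15:05–17:10, 17:50–19:20.
Gita ∩ Oren ∩ Farrukh: 08:00–08:20, 13:35–13:45, 15:05–15:25, 15:30–16:40, 17:50–18:45.
Restricted to 10:05–17:00: 13:35–13:45, 15:05–15:25, 15:30–16:40.
Windows ≥ 90 min: (none).

none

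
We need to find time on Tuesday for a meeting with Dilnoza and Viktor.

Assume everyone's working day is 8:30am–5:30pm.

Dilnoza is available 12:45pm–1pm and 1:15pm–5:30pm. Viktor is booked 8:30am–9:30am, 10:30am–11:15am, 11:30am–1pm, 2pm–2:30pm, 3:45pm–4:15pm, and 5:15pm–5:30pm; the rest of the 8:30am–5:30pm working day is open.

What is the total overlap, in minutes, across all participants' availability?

Viktor free within 08:30–17:30: 09:30–10:30, 11:15–11:30, 13:00–14:00, 14:30–15:45, 16:15–17:15.
Dilnoza ∩ Viktor: 13:15–14:00, 14:30–15:45, 16:15–17:15.
Total common minutes: 45 + 75 + 60 = 180.

180 minutes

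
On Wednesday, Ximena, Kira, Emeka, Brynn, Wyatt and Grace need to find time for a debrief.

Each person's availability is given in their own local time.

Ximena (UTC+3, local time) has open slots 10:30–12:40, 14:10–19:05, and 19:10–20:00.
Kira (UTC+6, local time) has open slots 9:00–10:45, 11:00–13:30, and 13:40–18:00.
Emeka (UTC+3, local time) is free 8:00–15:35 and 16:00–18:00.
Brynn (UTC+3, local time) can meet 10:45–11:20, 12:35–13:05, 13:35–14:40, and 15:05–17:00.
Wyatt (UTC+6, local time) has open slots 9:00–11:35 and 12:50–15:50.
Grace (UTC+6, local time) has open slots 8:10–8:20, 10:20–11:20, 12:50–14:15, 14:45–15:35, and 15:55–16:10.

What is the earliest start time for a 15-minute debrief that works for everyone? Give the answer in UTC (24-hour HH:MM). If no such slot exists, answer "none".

Ximena → UTC: 07:30–09:40, 11:10–16:05, 16:10–17:00.
Kira → UTC: 03:00–04:45, 05:00–07:30, 07:40–12:00.
Emeka → UTC: 05:00–12:35, 13:00–15:00.
Brynn → UTC: 07:45–08:20, 09:35–10:05, 10:35–11:40, 12:05–14:00.
Wyatt → UTC: 03:00–05:35, 06:50–09:50.
Grace → UTC: 02:10–02:20, 04:20–05:20, 06:50–08:15, 08:45–09:35, 09:55–10:10.
Ximena ∩ Kira: 07:40–09:40, 11:10–12:00.
Ximena ∩ Kira ∩ Emeka: 07:40–09:40, 11:10–12:00.
Ximena ∩ Kira ∩ Emeka ∩ Brynn: 07:45–08:20, 09:35–09:40, 11:10–11:40.
Ximena ∩ Kira ∩ Emeka ∩ Brynn ∩ Wyatt: 07:45–08:20, 09:35–09:40.
Ximena ∩ Kira ∩ Emeka ∩ Brynn ∩ Wyatt ∩ Grace: 07:45–08:15.
Windows ≥ 15 min: 07:45–08:15.
Earliest such window starts at 07:45.

07:45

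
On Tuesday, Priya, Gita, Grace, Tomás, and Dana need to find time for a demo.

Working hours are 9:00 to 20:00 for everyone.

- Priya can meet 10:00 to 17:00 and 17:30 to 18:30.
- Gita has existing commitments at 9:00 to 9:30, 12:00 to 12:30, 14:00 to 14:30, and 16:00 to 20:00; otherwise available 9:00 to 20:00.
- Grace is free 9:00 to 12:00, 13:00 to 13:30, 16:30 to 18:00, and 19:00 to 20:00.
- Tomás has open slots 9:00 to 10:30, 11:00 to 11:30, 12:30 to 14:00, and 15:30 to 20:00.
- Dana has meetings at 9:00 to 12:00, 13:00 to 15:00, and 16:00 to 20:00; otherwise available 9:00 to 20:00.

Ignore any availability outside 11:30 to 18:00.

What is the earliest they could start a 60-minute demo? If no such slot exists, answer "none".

none

Gita free within 09:00–20:00: 09:30–12:00, 12:30–14:00, 14:30–16:00.
Dana free within 09:00–20:00: 12:00–13:00, 15:00–16:00.
Priya ∩ Gita: 10:00–12:00, 12:30–14:00, 14:30–16:00.
Priya ∩ Gita ∩ Grace: 10:00–12:00, 13:00–13:30.
Priya ∩ Gita ∩ Grace ∩ Tomás: 10:00–10:30, 11:00–11:30, 13:00–13:30.
Priya ∩ Gita ∩ Grace ∩ Tomás ∩ Dana: (none).
Restricted to 11:30–18:00: (none).
Windows ≥ 60 min: (none).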